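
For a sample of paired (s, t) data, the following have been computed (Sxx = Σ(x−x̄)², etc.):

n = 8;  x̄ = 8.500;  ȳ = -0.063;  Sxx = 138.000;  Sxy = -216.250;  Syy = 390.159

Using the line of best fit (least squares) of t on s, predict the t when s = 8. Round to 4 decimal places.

0.7205

b = Sxy/Sxx = -216.25/138 = -1.567029
a = ȳ − b·x̄ = -0.063 − (-1.567029)·8.5 = 13.256746
ŷ(8) = a + b·8 = 13.256746 + (-1.567029)·8 = 0.720514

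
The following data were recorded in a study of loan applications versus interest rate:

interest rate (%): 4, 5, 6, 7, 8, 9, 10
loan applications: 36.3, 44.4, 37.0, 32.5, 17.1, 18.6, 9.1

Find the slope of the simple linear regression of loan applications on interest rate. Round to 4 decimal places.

n = 7, Σx = 49, Σy = 195, Σxy = 1211.9, Σx² = 371
Sxx = Σx² − (Σx)²/n = 371 − 343 = 28
Sxy = Σxy − (Σx)(Σy)/n = 1211.9 − 1365 = -153.1
b = Sxy/Sxx = -153.1/28 = -5.467857

-5.4679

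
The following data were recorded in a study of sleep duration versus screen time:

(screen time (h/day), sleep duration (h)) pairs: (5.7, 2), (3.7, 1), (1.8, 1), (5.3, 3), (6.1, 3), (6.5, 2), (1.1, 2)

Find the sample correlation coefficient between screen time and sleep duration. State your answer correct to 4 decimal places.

n = 7, Σx = 30.2, Σy = 14, Σxy = 66.3, Σx² = 158.18, Σy² = 32
Sxx = Σx² − (Σx)²/n = 158.18 − 130.291429 = 27.888571
Sxy = Σxy − (Σx)(Σy)/n = 66.3 − 60.4 = 5.9
Syy = Σy² − (Σy)²/n = 32 − 28 = 4
r = Sxy/√(Sxx·Syy) = 5.9/√(111.554286) = 5.9/10.561926 = 0.558610

0.5586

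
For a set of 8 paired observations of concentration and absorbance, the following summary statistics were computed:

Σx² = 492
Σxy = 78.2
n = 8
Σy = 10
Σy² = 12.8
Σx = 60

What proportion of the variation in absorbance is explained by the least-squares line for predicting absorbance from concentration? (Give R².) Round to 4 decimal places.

0.8127

Sxx = Σx² − (Σx)²/n = 492 − 450 = 42
Sxy = Σxy − (Σx)(Σy)/n = 78.2 − 75 = 3.2
Syy = Σy² − (Σy)²/n = 12.8 − 12.5 = 0.3
R² = Sxy²/(Sxx·Syy) = (3.2)²/(42·0.3) = 0.812698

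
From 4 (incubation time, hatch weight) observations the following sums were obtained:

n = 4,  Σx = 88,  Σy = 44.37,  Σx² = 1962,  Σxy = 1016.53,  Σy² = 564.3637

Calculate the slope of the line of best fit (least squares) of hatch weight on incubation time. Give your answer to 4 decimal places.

1.5535

Sxx = Σx² − (Σx)²/n = 1962 − 1936 = 26
Sxy = Σxy − (Σx)(Σy)/n = 1016.53 − 976.14 = 40.39
b = Sxy/Sxx = 40.39/26 = 1.553462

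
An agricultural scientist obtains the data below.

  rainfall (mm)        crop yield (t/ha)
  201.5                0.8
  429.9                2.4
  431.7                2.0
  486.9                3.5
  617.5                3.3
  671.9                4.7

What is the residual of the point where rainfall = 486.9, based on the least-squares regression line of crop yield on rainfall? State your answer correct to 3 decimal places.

0.612

n = 6, Σx = 2839.4, Σy = 16.7, Σxy = 8956.19, Σx² = 1481608.62
Sxx = Σx² − (Σx)²/n = 1481608.62 − 1343698.726667 = 137909.893333
Sxy = Σxy − (Σx)(Σy)/n = 8956.19 − 7902.996667 = 1053.193333
b = Sxy/Sxx = 1053.193333/137909.893333 = 0.007637
a = ȳ − b·x̄ = 2.783333 − 0.007637·473.233333 = -0.830665
ŷ(486.9) = -0.830665 + 0.007637·486.9 = 2.887703
residual = y − ŷ = 3.5 − 2.887703 = 0.612297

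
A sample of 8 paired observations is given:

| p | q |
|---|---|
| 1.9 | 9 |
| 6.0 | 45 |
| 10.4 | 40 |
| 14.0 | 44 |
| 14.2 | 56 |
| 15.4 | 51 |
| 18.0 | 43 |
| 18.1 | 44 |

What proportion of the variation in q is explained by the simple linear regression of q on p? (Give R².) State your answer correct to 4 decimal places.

0.5017

n = 8, Σx = 98, Σy = 332, Σxy = 4470.1, Σx² = 1434.18, Σy² = 15164
Sxx = Σx² − (Σx)²/n = 1434.18 − 1200.5 = 233.68
Sxy = Σxy − (Σx)(Σy)/n = 4470.1 − 4067 = 403.1
Syy = Σy² − (Σy)²/n = 15164 − 13778 = 1386
R² = Sxy²/(Sxx·Syy) = (403.1)²/(233.68·1386) = 0.501696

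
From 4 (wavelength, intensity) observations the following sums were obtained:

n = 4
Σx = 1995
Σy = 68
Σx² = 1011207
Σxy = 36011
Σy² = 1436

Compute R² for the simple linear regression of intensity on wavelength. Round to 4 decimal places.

Sxx = Σx² − (Σx)²/n = 1011207 − 995006.25 = 16200.75
Sxy = Σxy − (Σx)(Σy)/n = 36011 − 33915 = 2096
Syy = Σy² − (Σy)²/n = 1436 − 1156 = 280
R² = Sxy²/(Sxx·Syy) = (2096)²/(16200.75·280) = 0.968477

0.9685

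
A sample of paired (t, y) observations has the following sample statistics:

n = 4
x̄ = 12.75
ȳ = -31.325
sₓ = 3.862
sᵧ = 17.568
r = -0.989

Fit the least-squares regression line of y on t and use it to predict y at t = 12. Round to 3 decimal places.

b = r · sᵧ/sₓ = -0.989 · 17.568/3.862 = -4.498900
a = ȳ − b·x̄ = -31.325 − (-4.498900)·12.75 = 26.035976
ŷ(12) = a + b·12 = 26.035976 + (-4.498900)·12 = -27.950825

-27.951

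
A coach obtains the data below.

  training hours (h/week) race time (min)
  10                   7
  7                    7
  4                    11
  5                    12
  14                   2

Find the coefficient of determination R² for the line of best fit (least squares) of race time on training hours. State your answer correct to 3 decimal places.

n = 5, Σx = 40, Σy = 39, Σxy = 251, Σx² = 386, Σy² = 367
Sxx = Σx² − (Σx)²/n = 386 − 320 = 66
Sxy = Σxy − (Σx)(Σy)/n = 251 − 312 = -61
Syy = Σy² − (Σy)²/n = 367 − 304.2 = 62.8
R² = Sxy²/(Sxx·Syy) = (-61)²/(66·62.8) = 0.897751

0.898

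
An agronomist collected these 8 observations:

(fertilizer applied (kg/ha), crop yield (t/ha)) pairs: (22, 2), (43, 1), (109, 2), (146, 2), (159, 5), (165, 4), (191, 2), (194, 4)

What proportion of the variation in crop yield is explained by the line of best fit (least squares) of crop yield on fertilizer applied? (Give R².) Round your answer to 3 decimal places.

0.359

n = 8, Σx = 1029, Σy = 22, Σxy = 3210, Σx² = 162153, Σy² = 74
Sxx = Σx² − (Σx)²/n = 162153 − 132355.125 = 29797.875
Sxy = Σxy − (Σx)(Σy)/n = 3210 − 2829.75 = 380.25
Syy = Σy² − (Σy)²/n = 74 − 60.5 = 13.5
R² = Sxy²/(Sxx·Syy) = (380.25)²/(29797.875·13.5) = 0.359434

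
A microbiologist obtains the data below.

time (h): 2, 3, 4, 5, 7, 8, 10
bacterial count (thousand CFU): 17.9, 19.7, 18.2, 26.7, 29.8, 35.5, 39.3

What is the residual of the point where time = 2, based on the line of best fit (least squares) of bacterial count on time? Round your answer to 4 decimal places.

n = 7, Σx = 39, Σy = 187.1, Σxy = 1186.8, Σx² = 267
Sxx = Σx² − (Σx)²/n = 267 − 217.285714 = 49.714286
Sxy = Σxy − (Σx)(Σy)/n = 1186.8 − 1042.414286 = 144.385714
b = Sxy/Sxx = 144.385714/49.714286 = 2.904310
a = ȳ − b·x̄ = 26.728571 − 2.904310·5.571429 = 10.547414
ŷ(2) = 10.547414 + 2.904310·2 = 16.356034
residual = y − ŷ = 17.9 − 16.356034 = 1.543966

1.5440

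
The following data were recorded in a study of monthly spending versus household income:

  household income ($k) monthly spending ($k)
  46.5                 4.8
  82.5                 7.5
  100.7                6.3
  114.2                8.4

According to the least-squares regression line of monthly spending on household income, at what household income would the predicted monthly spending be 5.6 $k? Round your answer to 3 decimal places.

59.982

n = 4, Σx = 343.9, Σy = 27, Σxy = 2435.64, Σx² = 32150.63
Sxx = Σx² − (Σx)²/n = 32150.63 − 29566.8025 = 2583.8275
Sxy = Σxy − (Σx)(Σy)/n = 2435.64 − 2321.325 = 114.315
b = Sxy/Sxx = 114.315/2583.8275 = 0.044243
a = ȳ − b·x̄ = 6.75 − 0.044243·85.975 = 2.946251
Set a + b·x = 5.6: x = (5.6 − 2.946251) / 0.044243 = 59.981897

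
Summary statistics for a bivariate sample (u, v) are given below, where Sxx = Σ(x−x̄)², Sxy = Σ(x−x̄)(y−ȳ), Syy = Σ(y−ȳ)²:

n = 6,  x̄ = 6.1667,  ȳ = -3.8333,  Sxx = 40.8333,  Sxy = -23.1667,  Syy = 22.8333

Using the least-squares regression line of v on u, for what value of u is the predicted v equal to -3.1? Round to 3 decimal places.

4.874

b = Sxy/Sxx = -23.1667/40.8333 = -0.567348
a = ȳ − b·x̄ = -3.8333 − (-0.567348)·6.1667 = -0.334634
Set a + b·x = -3.1: x = (-3.1 − (-0.334634)) / (-0.567348) = 4.874196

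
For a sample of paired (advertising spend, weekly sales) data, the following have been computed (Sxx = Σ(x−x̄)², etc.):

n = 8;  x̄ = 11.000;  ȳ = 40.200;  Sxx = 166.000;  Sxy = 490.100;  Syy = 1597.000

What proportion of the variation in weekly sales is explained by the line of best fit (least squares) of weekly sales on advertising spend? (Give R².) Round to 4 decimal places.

0.9061

R² = Sxy²/(Sxx·Syy) = (490.1)²/(166·1597) = 0.906059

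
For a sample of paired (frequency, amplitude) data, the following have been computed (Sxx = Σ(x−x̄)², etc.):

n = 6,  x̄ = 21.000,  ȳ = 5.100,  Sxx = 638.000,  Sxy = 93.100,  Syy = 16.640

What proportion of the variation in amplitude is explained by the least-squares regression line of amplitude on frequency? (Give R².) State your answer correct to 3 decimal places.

R² = Sxy²/(Sxx·Syy) = (93.1)²/(638·16.64) = 0.816442

0.816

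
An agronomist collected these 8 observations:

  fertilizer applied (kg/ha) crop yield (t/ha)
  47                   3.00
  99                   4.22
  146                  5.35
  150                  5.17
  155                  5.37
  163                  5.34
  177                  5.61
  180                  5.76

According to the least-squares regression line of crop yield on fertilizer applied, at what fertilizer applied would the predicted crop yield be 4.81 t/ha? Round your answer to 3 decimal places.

131.375

n = 8, Σx = 1117, Σy = 39.82, Σxy = 5847.92, Σx² = 170149
Sxx = Σx² − (Σx)²/n = 170149 − 155961.125 = 14187.875
Sxy = Σxy − (Σx)(Σy)/n = 5847.92 − 5559.8675 = 288.0525
b = Sxy/Sxx = 288.0525/14187.875 = 0.020303
a = ȳ − b·x̄ = 4.9775 − 0.020303·139.625 = 2.142732
Set a + b·x = 4.81: x = (4.81 − 2.142732) / 0.020303 = 131.374875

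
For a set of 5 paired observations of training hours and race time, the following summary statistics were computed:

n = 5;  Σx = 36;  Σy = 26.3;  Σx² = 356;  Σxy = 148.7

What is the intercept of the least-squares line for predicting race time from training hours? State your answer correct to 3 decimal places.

8.284

Sxx = Σx² − (Σx)²/n = 356 − 259.2 = 96.8
Sxy = Σxy − (Σx)(Σy)/n = 148.7 − 189.36 = -40.66
b = Sxy/Sxx = -40.66/96.8 = -0.420041
a = ȳ − b·x̄ = 5.26 − (-0.420041)·7.2 = 8.284298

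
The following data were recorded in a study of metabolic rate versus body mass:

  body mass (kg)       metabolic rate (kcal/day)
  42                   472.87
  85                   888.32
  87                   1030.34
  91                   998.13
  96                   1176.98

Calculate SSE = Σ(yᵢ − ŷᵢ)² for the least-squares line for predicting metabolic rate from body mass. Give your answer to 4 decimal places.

15877.9035

n = 5, Σx = 401, Σy = 4566.64, Σxy = 388827.23, Σx² = 34055, Σy² = 4455864.3922
Sxx = Σx² − (Σx)²/n = 34055 − 32160.2 = 1894.8
Sxy = Σxy − (Σx)(Σy)/n = 388827.23 − 366244.528 = 22582.702
Syy = Σy² − (Σy)²/n = 4455864.3922 − 4170840.17792 = 285024.21428
b = Sxy/Sxx = 22582.702/1894.8 = 11.918251
SSE = Syy − b·Sxy = 285024.21428 − 11.918251·22582.702 = 15877.903524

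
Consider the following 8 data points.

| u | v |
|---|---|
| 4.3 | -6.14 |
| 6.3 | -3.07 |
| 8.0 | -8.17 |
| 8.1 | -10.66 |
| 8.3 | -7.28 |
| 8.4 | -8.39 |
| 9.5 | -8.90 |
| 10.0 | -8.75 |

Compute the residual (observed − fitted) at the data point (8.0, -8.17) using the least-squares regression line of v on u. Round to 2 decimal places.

-0.39

n = 8, Σx = 62.9, Σy = -61.36, Σxy = -500.399, Σx² = 517.49
Sxx = Σx² − (Σx)²/n = 517.49 − 494.55125 = 22.93875
Sxy = Σxy − (Σx)(Σy)/n = -500.399 − (-482.443) = -17.956
b = Sxy/Sxx = -17.956/22.93875 = -0.782780
a = ȳ − b·x̄ = -7.67 − (-0.782780)·7.8625 = -1.515390
ŷ(8.0) = -1.515390 + (-0.782780)·8 = -7.777632
residual = y − ŷ = -8.17 − (-7.777632) = -0.392368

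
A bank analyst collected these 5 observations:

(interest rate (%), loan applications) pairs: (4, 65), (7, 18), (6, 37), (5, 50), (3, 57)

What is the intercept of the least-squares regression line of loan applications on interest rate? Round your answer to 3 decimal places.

n = 5, Σx = 25, Σy = 227, Σxy = 1029, Σx² = 135
Sxx = Σx² − (Σx)²/n = 135 − 125 = 10
Sxy = Σxy − (Σx)(Σy)/n = 1029 − 1135 = -106
b = Sxy/Sxx = -106/10 = -10.6
a = ȳ − b·x̄ = 45.4 − (-10.6)·5 = 98.4

98.400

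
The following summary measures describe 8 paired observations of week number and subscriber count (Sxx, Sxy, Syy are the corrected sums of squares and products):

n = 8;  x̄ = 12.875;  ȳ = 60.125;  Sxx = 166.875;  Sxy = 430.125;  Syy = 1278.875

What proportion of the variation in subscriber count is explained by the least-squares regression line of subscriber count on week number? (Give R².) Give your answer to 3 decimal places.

0.867

R² = Sxy²/(Sxx·Syy) = (430.125)²/(166.875·1278.875) = 0.866902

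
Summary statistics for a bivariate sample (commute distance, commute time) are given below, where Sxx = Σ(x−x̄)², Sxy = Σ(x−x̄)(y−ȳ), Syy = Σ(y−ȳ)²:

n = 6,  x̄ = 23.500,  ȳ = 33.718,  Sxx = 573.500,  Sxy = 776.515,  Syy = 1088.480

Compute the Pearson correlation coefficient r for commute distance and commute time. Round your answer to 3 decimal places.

r = Sxy/√(Sxx·Syy) = 776.515/√(624243.28) = 776.515/790.090678 = 0.982818

0.983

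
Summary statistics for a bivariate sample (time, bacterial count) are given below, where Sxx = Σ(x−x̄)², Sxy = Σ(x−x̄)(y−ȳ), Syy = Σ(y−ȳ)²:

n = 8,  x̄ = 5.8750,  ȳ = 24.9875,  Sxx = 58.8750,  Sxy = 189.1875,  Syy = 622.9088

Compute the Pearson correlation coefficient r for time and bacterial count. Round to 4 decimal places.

r = Sxy/√(Sxx·Syy) = 189.1875/√(36673.7556) = 189.1875/191.503931 = 0.987904

0.9879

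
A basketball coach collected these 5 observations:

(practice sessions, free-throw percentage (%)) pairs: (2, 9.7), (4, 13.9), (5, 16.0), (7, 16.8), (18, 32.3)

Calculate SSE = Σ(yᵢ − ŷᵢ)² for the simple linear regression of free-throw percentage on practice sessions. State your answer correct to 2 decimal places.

3.23

n = 5, Σx = 36, Σy = 88.7, Σxy = 854, Σx² = 418, Σy² = 1868.83
Sxx = Σx² − (Σx)²/n = 418 − 259.2 = 158.8
Sxy = Σxy − (Σx)(Σy)/n = 854 − 638.64 = 215.36
Syy = Σy² − (Σy)²/n = 1868.83 − 1573.538 = 295.292
b = Sxy/Sxx = 215.36/158.8 = 1.356171
SSE = Syy − b·Sxy = 295.292 − 1.356171·215.36 = 3.226952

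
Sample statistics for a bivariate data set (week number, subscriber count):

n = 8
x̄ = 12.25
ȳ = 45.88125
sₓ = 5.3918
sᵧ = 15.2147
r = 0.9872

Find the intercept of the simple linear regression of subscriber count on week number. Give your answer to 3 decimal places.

b = r · sᵧ/sₓ = 0.9872 · 15.2147/5.3918 = 2.785703
a = ȳ − b·x̄ = 45.88125 − 2.785703·12.25 = 11.756392

11.756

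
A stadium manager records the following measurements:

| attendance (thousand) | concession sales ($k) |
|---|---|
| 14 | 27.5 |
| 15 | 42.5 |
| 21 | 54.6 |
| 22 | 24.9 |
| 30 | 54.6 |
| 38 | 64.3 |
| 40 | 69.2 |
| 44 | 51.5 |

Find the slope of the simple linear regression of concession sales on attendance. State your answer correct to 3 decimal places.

0.983

n = 8, Σx = 224, Σy = 389.1, Σxy = 11832.3, Σx² = 7226
Sxx = Σx² − (Σx)²/n = 7226 − 6272 = 954
Sxy = Σxy − (Σx)(Σy)/n = 11832.3 − 10894.8 = 937.5
b = Sxy/Sxx = 937.5/954 = 0.982704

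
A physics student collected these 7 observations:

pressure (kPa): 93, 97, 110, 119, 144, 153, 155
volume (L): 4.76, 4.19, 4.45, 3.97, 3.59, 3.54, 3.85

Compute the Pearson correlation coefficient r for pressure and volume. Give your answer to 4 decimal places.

-0.8703

n = 7, Σx = 871, Σy = 28.35, Σxy = 3466.37, Σx² = 112489, Σy² = 116.0193
Sxx = Σx² − (Σx)²/n = 112489 − 108377.285714 = 4111.714286
Sxy = Σxy − (Σx)(Σy)/n = 3466.37 − 3527.55 = -61.18
Syy = Σy² − (Σy)²/n = 116.0193 − 114.8175 = 1.2018
r = Sxy/√(Sxx·Syy) = -61.18/√(4941.458229) = -61.18/70.295506 = -0.870326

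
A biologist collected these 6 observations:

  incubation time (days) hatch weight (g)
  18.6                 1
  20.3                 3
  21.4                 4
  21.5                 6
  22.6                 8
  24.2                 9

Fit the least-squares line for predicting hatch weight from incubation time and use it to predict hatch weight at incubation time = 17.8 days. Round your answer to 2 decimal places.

-0.44

n = 6, Σx = 128.6, Σy = 31, Σxy = 692.7, Σx² = 2774.66
Sxx = Σx² − (Σx)²/n = 2774.66 − 2756.326667 = 18.333333
Sxy = Σxy − (Σx)(Σy)/n = 692.7 − 664.433333 = 28.266667
b = Sxy/Sxx = 28.266667/18.333333 = 1.541818
a = ȳ − b·x̄ = 5.166667 − 1.541818·21.433333 = -27.879636
ŷ(17.8) = a + b·17.8 = -27.879636 + 1.541818·17.8 = -0.435273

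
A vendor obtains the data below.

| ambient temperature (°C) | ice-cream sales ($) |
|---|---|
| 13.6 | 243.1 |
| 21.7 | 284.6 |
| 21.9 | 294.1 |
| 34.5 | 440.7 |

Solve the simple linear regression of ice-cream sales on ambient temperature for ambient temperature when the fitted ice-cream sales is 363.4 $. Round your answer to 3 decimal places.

27.814

n = 4, Σx = 91.7, Σy = 1262.5, Σxy = 31126.92, Σx² = 2325.71
Sxx = Σx² − (Σx)²/n = 2325.71 − 2102.2225 = 223.4875
Sxy = Σxy − (Σx)(Σy)/n = 31126.92 − 28942.8125 = 2184.1075
b = Sxy/Sxx = 2184.1075/223.4875 = 9.772840
a = ȳ − b·x̄ = 315.625 − 9.772840·22.925 = 91.582651
Set a + b·x = 363.4: x = (363.4 − 91.582651) / 9.772840 = 27.813548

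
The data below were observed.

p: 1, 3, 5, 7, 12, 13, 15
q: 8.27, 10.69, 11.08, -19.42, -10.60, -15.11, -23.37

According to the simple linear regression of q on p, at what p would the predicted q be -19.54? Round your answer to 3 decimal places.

n = 7, Σx = 56, Σy = -38.46, Σxy = -714.38, Σx² = 622
Sxx = Σx² − (Σx)²/n = 622 − 448 = 174
Sxy = Σxy − (Σx)(Σy)/n = -714.38 − (-307.68) = -406.7
b = Sxy/Sxx = -406.7/174 = -2.337356
a = ȳ − b·x̄ = -5.494286 − (-2.337356)·8 = 13.204565
Set a + b·x = -19.54: x = (-19.54 − 13.204565) / (-2.337356) = 14.009231

14.009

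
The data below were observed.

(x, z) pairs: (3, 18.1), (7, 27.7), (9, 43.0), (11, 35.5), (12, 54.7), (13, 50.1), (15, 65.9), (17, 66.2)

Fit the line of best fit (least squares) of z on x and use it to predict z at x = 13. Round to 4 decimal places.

52.9825

n = 8, Σx = 87, Σy = 361.2, Σxy = 4447.3, Σx² = 1087
Sxx = Σx² − (Σx)²/n = 1087 − 946.125 = 140.875
Sxy = Σxy − (Σx)(Σy)/n = 4447.3 − 3928.05 = 519.25
b = Sxy/Sxx = 519.25/140.875 = 3.685892
a = ȳ − b·x̄ = 45.15 − 3.685892·10.875 = 5.065927
ŷ(13) = a + b·13 = 5.065927 + 3.685892·13 = 52.982520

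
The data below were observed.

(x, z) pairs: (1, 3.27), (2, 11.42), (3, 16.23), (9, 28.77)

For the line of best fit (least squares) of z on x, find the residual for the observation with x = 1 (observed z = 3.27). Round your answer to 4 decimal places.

n = 4, Σx = 15, Σy = 59.69, Σxy = 333.73, Σx² = 95
Sxx = Σx² − (Σx)²/n = 95 − 56.25 = 38.75
Sxy = Σxy − (Σx)(Σy)/n = 333.73 − 223.8375 = 109.8925
b = Sxy/Sxx = 109.8925/38.75 = 2.835935
a = ȳ − b·x̄ = 14.9225 − 2.835935·3.75 = 4.287742
ŷ(1) = 4.287742 + 2.835935·1 = 7.123677
residual = y − ŷ = 3.27 − 7.123677 = -3.853677

-3.8537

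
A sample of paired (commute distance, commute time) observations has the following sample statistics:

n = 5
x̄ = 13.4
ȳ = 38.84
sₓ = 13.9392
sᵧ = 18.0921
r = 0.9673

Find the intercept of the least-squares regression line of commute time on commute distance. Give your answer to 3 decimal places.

b = r · sᵧ/sₓ = 0.9673 · 18.0921/13.9392 = 1.255487
a = ȳ − b·x̄ = 38.84 − 1.255487·13.4 = 22.016470

22.016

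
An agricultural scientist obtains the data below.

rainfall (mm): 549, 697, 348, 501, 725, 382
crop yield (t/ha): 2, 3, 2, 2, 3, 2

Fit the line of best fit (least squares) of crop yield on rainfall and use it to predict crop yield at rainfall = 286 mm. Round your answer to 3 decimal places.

1.614

n = 6, Σx = 3202, Σy = 14, Σxy = 7826, Σx² = 1830864
Sxx = Σx² − (Σx)²/n = 1830864 − 1708800.666667 = 122063.333333
Sxy = Σxy − (Σx)(Σy)/n = 7826 − 7471.333333 = 354.666667
b = Sxy/Sxx = 354.666667/122063.333333 = 0.002906
a = ȳ − b·x̄ = 2.333333 − 0.002906·533.666667 = 0.782714
ŷ(286) = a + b·286 = 0.782714 + 0.002906·286 = 1.613714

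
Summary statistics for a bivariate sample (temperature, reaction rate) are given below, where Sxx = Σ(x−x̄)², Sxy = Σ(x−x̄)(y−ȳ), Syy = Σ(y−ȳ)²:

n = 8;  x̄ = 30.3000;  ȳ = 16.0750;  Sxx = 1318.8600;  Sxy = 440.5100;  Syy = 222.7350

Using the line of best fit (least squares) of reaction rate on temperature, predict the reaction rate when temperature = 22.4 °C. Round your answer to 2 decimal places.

b = Sxy/Sxx = 440.51/1318.86 = 0.334008
a = ȳ − b·x̄ = 16.075 − 0.334008·30.3 = 5.954553
ŷ(22.4) = a + b·22.4 = 5.954553 + 0.334008·22.4 = 13.436336

13.44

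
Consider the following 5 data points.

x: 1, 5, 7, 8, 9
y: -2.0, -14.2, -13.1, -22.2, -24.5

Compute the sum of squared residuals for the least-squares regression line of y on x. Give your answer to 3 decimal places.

29.984

n = 5, Σx = 30, Σy = -76, Σxy = -562.8, Σx² = 220, Σy² = 1470.34
Sxx = Σx² − (Σx)²/n = 220 − 180 = 40
Sxy = Σxy − (Σx)(Σy)/n = -562.8 − (-456) = -106.8
Syy = Σy² − (Σy)²/n = 1470.34 − 1155.2 = 315.14
b = Sxy/Sxx = -106.8/40 = -2.67
SSE = Syy − b·Sxy = 315.14 − (-2.67)·(-106.8) = 29.984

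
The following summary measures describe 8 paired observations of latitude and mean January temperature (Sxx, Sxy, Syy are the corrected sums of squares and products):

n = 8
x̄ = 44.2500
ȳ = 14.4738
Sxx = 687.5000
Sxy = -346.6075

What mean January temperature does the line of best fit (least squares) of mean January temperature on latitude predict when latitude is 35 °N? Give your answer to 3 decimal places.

b = Sxy/Sxx = -346.6075/687.5 = -0.504156
a = ȳ − b·x̄ = 14.4738 − (-0.504156)·44.25 = 36.782719
ŷ(35) = a + b·35 = 36.782719 + (-0.504156)·35 = 19.137246

19.137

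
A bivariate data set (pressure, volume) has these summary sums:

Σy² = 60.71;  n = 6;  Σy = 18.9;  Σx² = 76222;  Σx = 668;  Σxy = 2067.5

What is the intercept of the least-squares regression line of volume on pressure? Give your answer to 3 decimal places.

5.357

Sxx = Σx² − (Σx)²/n = 76222 − 74370.666667 = 1851.333333
Sxy = Σxy − (Σx)(Σy)/n = 2067.5 − 2104.2 = -36.7
b = Sxy/Sxx = -36.7/1851.333333 = -0.019824
a = ȳ − b·x̄ = 3.15 − (-0.019824)·111.333333 = 5.357022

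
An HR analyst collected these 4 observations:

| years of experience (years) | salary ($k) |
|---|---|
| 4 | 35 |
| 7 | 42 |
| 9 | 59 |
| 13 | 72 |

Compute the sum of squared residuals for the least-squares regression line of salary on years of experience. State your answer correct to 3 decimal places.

n = 4, Σx = 33, Σy = 208, Σxy = 1901, Σx² = 315, Σy² = 11654
Sxx = Σx² − (Σx)²/n = 315 − 272.25 = 42.75
Sxy = Σxy − (Σx)(Σy)/n = 1901 − 1716 = 185
Syy = Σy² − (Σy)²/n = 11654 − 10816 = 838
b = Sxy/Sxx = 185/42.75 = 4.327485
SSE = Syy − b·Sxy = 838 − 4.327485·185 = 37.415205

37.415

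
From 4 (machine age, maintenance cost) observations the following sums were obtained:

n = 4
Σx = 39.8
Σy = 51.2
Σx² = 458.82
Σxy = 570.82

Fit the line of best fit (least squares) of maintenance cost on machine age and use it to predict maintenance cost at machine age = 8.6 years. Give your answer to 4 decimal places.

11.4807

Sxx = Σx² − (Σx)²/n = 458.82 − 396.01 = 62.81
Sxy = Σxy − (Σx)(Σy)/n = 570.82 − 509.44 = 61.38
b = Sxy/Sxx = 61.38/62.81 = 0.977233
a = ȳ − b·x̄ = 12.8 − 0.977233·9.95 = 3.076532
ŷ(8.6) = a + b·8.6 = 3.076532 + 0.977233·8.6 = 11.480736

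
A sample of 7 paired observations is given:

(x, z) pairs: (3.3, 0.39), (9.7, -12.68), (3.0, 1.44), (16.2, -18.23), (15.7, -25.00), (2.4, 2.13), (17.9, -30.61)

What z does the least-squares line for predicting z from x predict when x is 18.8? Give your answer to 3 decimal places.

-29.094

n = 7, Σx = 68.2, Σy = -82.56, Σxy = -1348.022, Σx² = 949.08
Sxx = Σx² − (Σx)²/n = 949.08 − 664.462857 = 284.617143
Sxy = Σxy − (Σx)(Σy)/n = -1348.022 − (-804.370286) = -543.651714
b = Sxy/Sxx = -543.651714/284.617143 = -1.910116
a = ȳ − b·x̄ = -11.794286 − (-1.910116)·9.742857 = 6.815700
ŷ(18.8) = a + b·18.8 = 6.815700 + (-1.910116)·18.8 = -29.094478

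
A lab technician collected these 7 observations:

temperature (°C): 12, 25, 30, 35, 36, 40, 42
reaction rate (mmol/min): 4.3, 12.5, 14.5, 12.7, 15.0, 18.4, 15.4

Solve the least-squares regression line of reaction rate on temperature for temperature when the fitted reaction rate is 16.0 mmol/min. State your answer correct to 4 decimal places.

38.4520

n = 7, Σx = 220, Σy = 92.8, Σxy = 3166.4, Σx² = 7554
Sxx = Σx² − (Σx)²/n = 7554 − 6914.285714 = 639.714286
Sxy = Σxy − (Σx)(Σy)/n = 3166.4 − 2916.571429 = 249.828571
b = Sxy/Sxx = 249.828571/639.714286 = 0.390531
a = ȳ − b·x̄ = 13.257143 − 0.390531·31.428571 = 0.983296
Set a + b·x = 16.0: x = (16.0 − 0.983296) / 0.390531 = 38.451967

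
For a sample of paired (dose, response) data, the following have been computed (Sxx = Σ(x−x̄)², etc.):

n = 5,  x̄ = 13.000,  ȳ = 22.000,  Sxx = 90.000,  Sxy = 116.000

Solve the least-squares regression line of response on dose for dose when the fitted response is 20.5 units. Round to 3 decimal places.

11.836

b = Sxy/Sxx = 116/90 = 1.288889
a = ȳ − b·x̄ = 22 − 1.288889·13 = 5.244444
Set a + b·x = 20.5: x = (20.5 − 5.244444) / 1.288889 = 11.836207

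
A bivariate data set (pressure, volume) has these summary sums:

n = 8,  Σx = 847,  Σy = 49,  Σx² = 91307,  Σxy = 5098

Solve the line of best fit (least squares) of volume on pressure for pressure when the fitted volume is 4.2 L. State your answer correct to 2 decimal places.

140.81

Sxx = Σx² − (Σx)²/n = 91307 − 89676.125 = 1630.875
Sxy = Σxy − (Σx)(Σy)/n = 5098 − 5187.875 = -89.875
b = Sxy/Sxx = -89.875/1630.875 = -0.055108
a = ȳ − b·x̄ = 6.125 − (-0.055108)·105.875 = 11.959608
Set a + b·x = 4.2: x = (4.2 − 11.959608) / (-0.055108) = 140.806120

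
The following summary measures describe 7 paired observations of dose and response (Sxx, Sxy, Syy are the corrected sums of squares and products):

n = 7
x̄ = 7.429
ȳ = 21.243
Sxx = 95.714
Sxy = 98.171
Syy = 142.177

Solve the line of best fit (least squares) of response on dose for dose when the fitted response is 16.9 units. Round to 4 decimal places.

3.1947

b = Sxy/Sxx = 98.171/95.714 = 1.025670
a = ȳ − b·x̄ = 21.243 − 1.025670·7.429 = 13.623296
Set a + b·x = 16.9: x = (16.9 − 13.623296) / 1.025670 = 3.194696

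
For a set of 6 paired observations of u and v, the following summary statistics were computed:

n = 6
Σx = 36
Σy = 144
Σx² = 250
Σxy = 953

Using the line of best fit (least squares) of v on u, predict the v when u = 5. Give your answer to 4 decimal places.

Sxx = Σx² − (Σx)²/n = 250 − 216 = 34
Sxy = Σxy − (Σx)(Σy)/n = 953 − 864 = 89
b = Sxy/Sxx = 89/34 = 2.617647
a = ȳ − b·x̄ = 24 − 2.617647·6 = 8.294118
ŷ(5) = a + b·5 = 8.294118 + 2.617647·5 = 21.382353

21.3824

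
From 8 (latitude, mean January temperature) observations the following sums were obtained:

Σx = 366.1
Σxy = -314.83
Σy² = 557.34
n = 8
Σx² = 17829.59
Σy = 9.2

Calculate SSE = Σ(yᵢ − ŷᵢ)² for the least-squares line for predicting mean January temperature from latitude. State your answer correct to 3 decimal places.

43.508

Sxx = Σx² − (Σx)²/n = 17829.59 − 16753.65125 = 1075.93875
Sxy = Σxy − (Σx)(Σy)/n = -314.83 − 421.015 = -735.845
Syy = Σy² − (Σy)²/n = 557.34 − 10.58 = 546.76
b = Sxy/Sxx = -735.845/1075.93875 = -0.683910
SSE = Syy − b·Sxy = 546.76 − (-0.683910)·(-735.845) = 43.508431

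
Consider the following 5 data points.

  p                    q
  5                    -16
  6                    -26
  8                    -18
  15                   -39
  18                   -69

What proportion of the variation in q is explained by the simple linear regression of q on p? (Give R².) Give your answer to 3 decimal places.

n = 5, Σx = 52, Σy = -168, Σxy = -2207, Σx² = 674, Σy² = 7538
Sxx = Σx² − (Σx)²/n = 674 − 540.8 = 133.2
Sxy = Σxy − (Σx)(Σy)/n = -2207 − (-1747.2) = -459.8
Syy = Σy² − (Σy)²/n = 7538 − 5644.8 = 1893.2
R² = Sxy²/(Sxx·Syy) = (-459.8)²/(133.2·1893.2) = 0.838373

0.838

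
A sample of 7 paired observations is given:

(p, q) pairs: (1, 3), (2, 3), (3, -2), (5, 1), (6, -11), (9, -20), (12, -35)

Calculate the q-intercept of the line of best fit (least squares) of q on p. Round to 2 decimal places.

n = 7, Σx = 38, Σy = -61, Σxy = -658, Σx² = 300
Sxx = Σx² − (Σx)²/n = 300 − 206.285714 = 93.714286
Sxy = Σxy − (Σx)(Σy)/n = -658 − (-331.142857) = -326.857143
b = Sxy/Sxx = -326.857143/93.714286 = -3.487805
a = ȳ − b·x̄ = -8.714286 − (-3.487805)·5.428571 = 10.219512

10.22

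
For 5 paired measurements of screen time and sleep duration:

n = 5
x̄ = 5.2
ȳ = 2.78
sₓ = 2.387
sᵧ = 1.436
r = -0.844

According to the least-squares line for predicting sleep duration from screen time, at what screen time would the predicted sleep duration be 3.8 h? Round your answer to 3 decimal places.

3.191

b = r · sᵧ/sₓ = -0.844 · 1.436/2.387 = -0.507744
a = ȳ − b·x̄ = 2.78 − (-0.507744)·5.2 = 5.420267
Set a + b·x = 3.8: x = (3.8 − 5.420267) / (-0.507744) = 3.191112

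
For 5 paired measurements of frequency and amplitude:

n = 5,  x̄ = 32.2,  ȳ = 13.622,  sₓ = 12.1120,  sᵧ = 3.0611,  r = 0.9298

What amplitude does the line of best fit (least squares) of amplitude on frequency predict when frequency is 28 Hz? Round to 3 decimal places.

12.635

b = r · sᵧ/sₓ = 0.9298 · 3.0611/12.112 = 0.234991
a = ȳ − b·x̄ = 13.622 − 0.234991·32.2 = 6.055290
ŷ(28) = a + b·28 = 6.055290 + 0.234991·28 = 12.635038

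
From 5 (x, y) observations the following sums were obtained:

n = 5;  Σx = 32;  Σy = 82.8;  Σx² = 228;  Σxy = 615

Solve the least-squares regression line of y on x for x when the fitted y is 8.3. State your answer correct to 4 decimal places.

Sxx = Σx² − (Σx)²/n = 228 − 204.8 = 23.2
Sxy = Σxy − (Σx)(Σy)/n = 615 − 529.92 = 85.08
b = Sxy/Sxx = 85.08/23.2 = 3.667241
a = ȳ − b·x̄ = 16.56 − 3.667241·6.4 = -6.910345
Set a + b·x = 8.3: x = (8.3 − (-6.910345)) / 3.667241 = 4.147626

4.1476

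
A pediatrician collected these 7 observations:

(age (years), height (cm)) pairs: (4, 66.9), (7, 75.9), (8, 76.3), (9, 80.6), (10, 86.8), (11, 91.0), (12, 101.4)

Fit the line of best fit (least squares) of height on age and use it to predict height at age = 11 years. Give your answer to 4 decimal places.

n = 7, Σx = 61, Σy = 578.9, Σxy = 5220.5, Σx² = 575
Sxx = Σx² − (Σx)²/n = 575 − 531.571429 = 43.428571
Sxy = Σxy − (Σx)(Σy)/n = 5220.5 − 5044.7 = 175.8
b = Sxy/Sxx = 175.8/43.428571 = 4.048026
a = ȳ − b·x̄ = 82.7 − 4.048026·8.714286 = 47.424342
ŷ(11) = a + b·11 = 47.424342 + 4.048026·11 = 91.952632

91.9526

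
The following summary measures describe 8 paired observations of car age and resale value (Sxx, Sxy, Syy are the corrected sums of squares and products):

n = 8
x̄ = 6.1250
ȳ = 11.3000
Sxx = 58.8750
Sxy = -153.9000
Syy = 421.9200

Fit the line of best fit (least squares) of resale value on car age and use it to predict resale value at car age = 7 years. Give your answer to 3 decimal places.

b = Sxy/Sxx = -153.9/58.875 = -2.614013
a = ȳ − b·x̄ = 11.3 − (-2.614013)·6.125 = 27.310828
ŷ(7) = a + b·7 = 27.310828 + (-2.614013)·7 = 9.012739

9.013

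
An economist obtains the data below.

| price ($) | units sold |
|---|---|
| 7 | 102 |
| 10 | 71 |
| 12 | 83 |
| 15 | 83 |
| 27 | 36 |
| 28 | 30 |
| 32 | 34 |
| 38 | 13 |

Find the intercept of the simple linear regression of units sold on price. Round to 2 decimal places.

n = 8, Σx = 169, Σy = 452, Σxy = 7059, Σx² = 4499
Sxx = Σx² − (Σx)²/n = 4499 − 3570.125 = 928.875
Sxy = Σxy − (Σx)(Σy)/n = 7059 − 9548.5 = -2489.5
b = Sxy/Sxx = -2489.5/928.875 = -2.680124
a = ȳ − b·x̄ = 56.5 − (-2.680124)·21.125 = 113.117615

113.12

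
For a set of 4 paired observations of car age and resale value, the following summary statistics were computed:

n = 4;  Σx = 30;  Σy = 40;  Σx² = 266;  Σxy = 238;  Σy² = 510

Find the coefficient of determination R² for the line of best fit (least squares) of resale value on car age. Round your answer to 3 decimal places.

Sxx = Σx² − (Σx)²/n = 266 − 225 = 41
Sxy = Σxy − (Σx)(Σy)/n = 238 − 300 = -62
Syy = Σy² − (Σy)²/n = 510 − 400 = 110
R² = Sxy²/(Sxx·Syy) = (-62)²/(41·110) = 0.852328

0.852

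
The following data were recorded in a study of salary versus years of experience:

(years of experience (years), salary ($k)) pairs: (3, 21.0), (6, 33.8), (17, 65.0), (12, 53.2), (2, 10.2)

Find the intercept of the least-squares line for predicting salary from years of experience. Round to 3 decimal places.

8.788

n = 5, Σx = 40, Σy = 183.2, Σxy = 2029.6, Σx² = 482
Sxx = Σx² − (Σx)²/n = 482 − 320 = 162
Sxy = Σxy − (Σx)(Σy)/n = 2029.6 − 1465.6 = 564
b = Sxy/Sxx = 564/162 = 3.481481
a = ȳ − b·x̄ = 36.64 − 3.481481·8 = 8.788148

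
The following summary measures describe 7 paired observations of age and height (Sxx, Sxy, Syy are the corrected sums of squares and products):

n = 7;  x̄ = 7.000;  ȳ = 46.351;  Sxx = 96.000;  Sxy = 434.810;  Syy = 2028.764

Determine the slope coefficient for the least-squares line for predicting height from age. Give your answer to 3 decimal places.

4.529

b = Sxy/Sxx = 434.81/96 = 4.529271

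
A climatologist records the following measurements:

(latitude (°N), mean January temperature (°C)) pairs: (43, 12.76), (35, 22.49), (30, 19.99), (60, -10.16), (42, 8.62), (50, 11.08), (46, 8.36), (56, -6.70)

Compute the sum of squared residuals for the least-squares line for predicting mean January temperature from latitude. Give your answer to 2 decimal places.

n = 8, Σx = 362, Σy = 66.44, Σxy = 2251.33, Σx² = 17090, Σy² = 1483.2938
Sxx = Σx² − (Σx)²/n = 17090 − 16380.5 = 709.5
Sxy = Σxy − (Σx)(Σy)/n = 2251.33 − 3006.41 = -755.08
Syy = Σy² − (Σy)²/n = 1483.2938 − 551.7842 = 931.5096
b = Sxy/Sxx = -755.08/709.5 = -1.064242
SSE = Syy − b·Sxy = 931.5096 − (-1.064242)·(-755.08) = 127.921430

127.92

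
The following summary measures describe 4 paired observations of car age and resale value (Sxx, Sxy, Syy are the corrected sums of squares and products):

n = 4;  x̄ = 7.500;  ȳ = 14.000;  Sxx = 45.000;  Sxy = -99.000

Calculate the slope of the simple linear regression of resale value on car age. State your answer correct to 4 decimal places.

-2.2000

b = Sxy/Sxx = -99/45 = -2.2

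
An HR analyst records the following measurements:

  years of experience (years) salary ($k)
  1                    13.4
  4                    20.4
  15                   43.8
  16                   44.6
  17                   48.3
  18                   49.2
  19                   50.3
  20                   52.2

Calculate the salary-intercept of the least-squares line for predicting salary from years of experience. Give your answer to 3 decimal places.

11.905

n = 8, Σx = 110, Σy = 322.2, Σxy = 5172, Σx² = 1872
Sxx = Σx² − (Σx)²/n = 1872 − 1512.5 = 359.5
Sxy = Σxy − (Σx)(Σy)/n = 5172 − 4430.25 = 741.75
b = Sxy/Sxx = 741.75/359.5 = 2.063282
a = ȳ − b·x̄ = 40.275 − 2.063282·13.75 = 11.904868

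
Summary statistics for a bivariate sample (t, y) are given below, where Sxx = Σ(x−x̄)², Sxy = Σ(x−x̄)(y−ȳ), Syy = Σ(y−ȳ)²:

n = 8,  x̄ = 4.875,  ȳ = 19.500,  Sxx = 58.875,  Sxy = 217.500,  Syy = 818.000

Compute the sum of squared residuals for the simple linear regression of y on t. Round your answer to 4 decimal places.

b = Sxy/Sxx = 217.5/58.875 = 3.694268
SSE = Syy − b·Sxy = 818 − 3.694268·217.5 = 14.496815

14.4968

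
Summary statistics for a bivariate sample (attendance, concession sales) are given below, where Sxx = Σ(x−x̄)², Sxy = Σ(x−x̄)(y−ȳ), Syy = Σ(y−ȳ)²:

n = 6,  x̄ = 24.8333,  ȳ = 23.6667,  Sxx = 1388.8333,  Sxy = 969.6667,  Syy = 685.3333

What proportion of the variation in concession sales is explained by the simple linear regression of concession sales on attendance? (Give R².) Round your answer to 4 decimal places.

0.9879

R² = Sxy²/(Sxx·Syy) = (969.6667)²/(1388.8333·685.3333) = 0.987855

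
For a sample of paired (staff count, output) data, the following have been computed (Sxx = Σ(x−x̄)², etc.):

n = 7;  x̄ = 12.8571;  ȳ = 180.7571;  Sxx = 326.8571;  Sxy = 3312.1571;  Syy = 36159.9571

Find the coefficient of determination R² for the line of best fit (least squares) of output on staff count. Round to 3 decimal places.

R² = Sxy²/(Sxx·Syy) = (3312.1571)²/(326.8571·36159.9571) = 0.928188

0.928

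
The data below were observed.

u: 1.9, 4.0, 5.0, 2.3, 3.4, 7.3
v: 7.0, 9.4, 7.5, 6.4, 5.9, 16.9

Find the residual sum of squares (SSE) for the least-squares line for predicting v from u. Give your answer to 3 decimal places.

22.264

n = 6, Σx = 23.9, Σy = 53.1, Σxy = 246.55, Σx² = 114.75, Σy² = 554.99
Sxx = Σx² − (Σx)²/n = 114.75 − 95.201667 = 19.548333
Sxy = Σxy − (Σx)(Σy)/n = 246.55 − 211.515 = 35.035
Syy = Σy² − (Σy)²/n = 554.99 − 469.935 = 85.055
b = Sxy/Sxx = 35.035/19.548333 = 1.792224
SSE = Syy − b·Sxy = 85.055 − 1.792224·35.035 = 22.264418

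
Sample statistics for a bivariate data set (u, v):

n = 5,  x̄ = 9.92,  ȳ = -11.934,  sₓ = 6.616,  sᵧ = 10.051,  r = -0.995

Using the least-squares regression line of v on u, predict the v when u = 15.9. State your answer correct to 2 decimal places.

-20.97

b = r · sᵧ/sₓ = -0.995 · 10.051/6.616 = -1.511600
a = ȳ − b·x̄ = -11.934 − (-1.511600)·9.92 = 3.061071
ŷ(15.9) = a + b·15.9 = 3.061071 + (-1.511600)·15.9 = -20.973367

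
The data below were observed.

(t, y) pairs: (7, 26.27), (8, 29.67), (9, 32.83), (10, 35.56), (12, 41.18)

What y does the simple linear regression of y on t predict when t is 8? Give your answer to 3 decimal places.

n = 5, Σx = 46, Σy = 165.51, Σxy = 1566.48, Σx² = 438
Sxx = Σx² − (Σx)²/n = 438 − 423.2 = 14.8
Sxy = Σxy − (Σx)(Σy)/n = 1566.48 − 1522.692 = 43.788
b = Sxy/Sxx = 43.788/14.8 = 2.958649
a = ȳ − b·x̄ = 33.102 − 2.958649·9.2 = 5.882432
ŷ(8) = a + b·8 = 5.882432 + 2.958649·8 = 29.551622

29.552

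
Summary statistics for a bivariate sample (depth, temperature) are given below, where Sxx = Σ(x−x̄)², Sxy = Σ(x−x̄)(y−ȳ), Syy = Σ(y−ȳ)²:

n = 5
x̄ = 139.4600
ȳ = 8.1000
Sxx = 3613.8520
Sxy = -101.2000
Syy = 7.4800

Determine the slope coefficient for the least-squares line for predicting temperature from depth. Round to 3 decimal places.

-0.028

b = Sxy/Sxx = -101.2/3613.852 = -0.028003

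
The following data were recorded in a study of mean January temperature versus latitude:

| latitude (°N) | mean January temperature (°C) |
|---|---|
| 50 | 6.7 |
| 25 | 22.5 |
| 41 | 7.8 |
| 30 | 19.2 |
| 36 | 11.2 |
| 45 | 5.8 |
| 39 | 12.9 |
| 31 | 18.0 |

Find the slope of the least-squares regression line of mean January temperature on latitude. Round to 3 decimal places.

-0.717

n = 8, Σx = 297, Σy = 104.1, Σxy = 3518.6, Σx² = 11509
Sxx = Σx² − (Σx)²/n = 11509 − 11026.125 = 482.875
Sxy = Σxy − (Σx)(Σy)/n = 3518.6 − 3864.7125 = -346.1125
b = Sxy/Sxx = -346.1125/482.875 = -0.716775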